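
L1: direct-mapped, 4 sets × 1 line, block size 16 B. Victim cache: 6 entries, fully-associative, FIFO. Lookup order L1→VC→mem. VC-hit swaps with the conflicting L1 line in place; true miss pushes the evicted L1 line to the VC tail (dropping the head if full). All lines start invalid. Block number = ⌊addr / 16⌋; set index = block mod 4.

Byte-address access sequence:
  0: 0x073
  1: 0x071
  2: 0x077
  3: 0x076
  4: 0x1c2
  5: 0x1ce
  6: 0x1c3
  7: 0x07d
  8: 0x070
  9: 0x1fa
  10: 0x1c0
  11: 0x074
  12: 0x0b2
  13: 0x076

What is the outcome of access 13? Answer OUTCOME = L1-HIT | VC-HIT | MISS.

OUTCOME = VC-HIT

0: 0x73 (blk 7, set 3) → MISS  vc=[]
1: 0x71 (blk 7, set 3) → L1-HIT  vc=[]
2: 0x77 (blk 7, set 3) → L1-HIT  vc=[]
3: 0x76 (blk 7, set 3) → L1-HIT  vc=[]
4: 0x1c2 (blk 28, set 0) → MISS  vc=[]
5: 0x1ce (blk 28, set 0) → L1-HIT  vc=[]
6: 0x1c3 (blk 28, set 0) → L1-HIT  vc=[]
7: 0x7d (blk 7, set 3) → L1-HIT  vc=[]
8: 0x70 (blk 7, set 3) → L1-HIT  vc=[]
9: 0x1fa (blk 31, set 3) → MISS  vc=[7]
10: 0x1c0 (blk 28, set 0) → L1-HIT  vc=[7]
11: 0x74 (blk 7, set 3) → VC-HIT  vc=[31]
12: 0xb2 (blk 11, set 3) → MISS  vc=[31, 7]
13: 0x76 (blk 7, set 3) → VC-HIT  vc=[31, 11]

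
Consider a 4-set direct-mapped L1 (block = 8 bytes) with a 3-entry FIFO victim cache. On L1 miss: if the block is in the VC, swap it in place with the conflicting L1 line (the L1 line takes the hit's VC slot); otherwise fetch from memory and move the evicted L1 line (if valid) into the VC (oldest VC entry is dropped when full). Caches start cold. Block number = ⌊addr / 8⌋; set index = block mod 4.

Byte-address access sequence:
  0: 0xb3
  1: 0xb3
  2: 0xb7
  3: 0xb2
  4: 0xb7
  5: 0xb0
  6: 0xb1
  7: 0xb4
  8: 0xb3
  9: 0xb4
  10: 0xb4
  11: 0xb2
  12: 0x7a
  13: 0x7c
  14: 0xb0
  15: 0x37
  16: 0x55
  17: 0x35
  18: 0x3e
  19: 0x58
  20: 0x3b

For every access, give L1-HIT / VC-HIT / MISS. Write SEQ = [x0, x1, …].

  [0] addr=0xb3 blk=22 s=2: MISS | VC []
  [1] addr=0xb3 blk=22 s=2: L1-HIT | VC []
  [2] addr=0xb7 blk=22 s=2: L1-HIT | VC []
  [3] addr=0xb2 blk=22 s=2: L1-HIT | VC []
  [4] addr=0xb7 blk=22 s=2: L1-HIT | VC []
  [5] addr=0xb0 blk=22 s=2: L1-HIT | VC []
  [6] addr=0xb1 blk=22 s=2: L1-HIT | VC []
  [7] addr=0xb4 blk=22 s=2: L1-HIT | VC []
  [8] addr=0xb3 blk=22 s=2: L1-HIT | VC []
  [9] addr=0xb4 blk=22 s=2: L1-HIT | VC []
  [10] addr=0xb4 blk=22 s=2: L1-HIT | VC []
  [11] addr=0xb2 blk=22 s=2: L1-HIT | VC []
  [12] addr=0x7a blk=15 s=3: MISS | VC []
  [13] addr=0x7c blk=15 s=3: L1-HIT | VC []
  [14] addr=0xb0 blk=22 s=2: L1-HIT | VC []
  [15] addr=0x37 blk=6 s=2: MISS | VC [22]
  [16] addr=0x55 blk=10 s=2: MISS | VC [22, 6]
  [17] addr=0x35 blk=6 s=2: VC-HIT | VC [22, 10]
  [18] addr=0x3e blk=7 s=3: MISS | VC [22, 10, 15]
  [19] addr=0x58 blk=11 s=3: MISS | VC [10, 15, 7]
  [20] addr=0x3b blk=7 s=3: VC-HIT | VC [10, 15, 11]

SEQ = [MISS, L1-HIT, L1-HIT, L1-HIT, L1-HIT, L1-HIT, L1-HIT, L1-HIT, L1-HIT, L1-HIT, L1-HIT, L1-HIT, MISS, L1-HIT, L1-HIT, MISS, MISS, VC-HIT, MISS, MISS, VC-HIT]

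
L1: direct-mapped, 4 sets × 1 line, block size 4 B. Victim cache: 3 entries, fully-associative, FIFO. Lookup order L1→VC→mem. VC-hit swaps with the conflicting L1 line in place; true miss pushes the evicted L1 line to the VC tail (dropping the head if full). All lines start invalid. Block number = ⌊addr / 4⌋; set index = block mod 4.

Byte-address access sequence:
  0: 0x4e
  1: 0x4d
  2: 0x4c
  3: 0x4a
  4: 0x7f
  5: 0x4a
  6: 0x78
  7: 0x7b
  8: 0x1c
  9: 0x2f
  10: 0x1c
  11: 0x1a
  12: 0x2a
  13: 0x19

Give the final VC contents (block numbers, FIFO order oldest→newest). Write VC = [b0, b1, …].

VC = [11, 30, 10]

0: 0x4e (blk 19, set 3) → MISS  vc=[]
1: 0x4d (blk 19, set 3) → L1-HIT  vc=[]
2: 0x4c (blk 19, set 3) → L1-HIT  vc=[]
3: 0x4a (blk 18, set 2) → MISS  vc=[]
4: 0x7f (blk 31, set 3) → MISS  vc=[19]
5: 0x4a (blk 18, set 2) → L1-HIT  vc=[19]
6: 0x78 (blk 30, set 2) → MISS  vc=[19, 18]
7: 0x7b (blk 30, set 2) → L1-HIT  vc=[19, 18]
8: 0x1c (blk 7, set 3) → MISS  vc=[19, 18, 31]
9: 0x2f (blk 11, set 3) → MISS  vc=[18, 31, 7]
10: 0x1c (blk 7, set 3) → VC-HIT  vc=[18, 31, 11]
11: 0x1a (blk 6, set 2) → MISS  vc=[31, 11, 30]
12: 0x2a (blk 10, set 2) → MISS  vc=[11, 30, 6]
13: 0x19 (blk 6, set 2) → VC-HIT  vc=[11, 30, 10]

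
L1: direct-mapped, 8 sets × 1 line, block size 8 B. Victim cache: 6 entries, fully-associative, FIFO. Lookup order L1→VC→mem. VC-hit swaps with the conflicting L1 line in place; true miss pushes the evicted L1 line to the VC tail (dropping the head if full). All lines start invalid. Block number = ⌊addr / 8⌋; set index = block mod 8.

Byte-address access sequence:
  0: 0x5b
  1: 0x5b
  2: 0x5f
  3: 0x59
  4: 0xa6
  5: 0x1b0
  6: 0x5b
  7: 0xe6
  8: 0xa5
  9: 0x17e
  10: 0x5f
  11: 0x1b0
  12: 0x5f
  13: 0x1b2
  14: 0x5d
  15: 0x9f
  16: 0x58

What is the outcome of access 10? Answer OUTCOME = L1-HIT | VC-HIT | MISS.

0: 0x5b (blk 11, set 3) → MISS  vc=[]
1: 0x5b (blk 11, set 3) → L1-HIT  vc=[]
2: 0x5f (blk 11, set 3) → L1-HIT  vc=[]
3: 0x59 (blk 11, set 3) → L1-HIT  vc=[]
4: 0xa6 (blk 20, set 4) → MISS  vc=[]
5: 0x1b0 (blk 54, set 6) → MISS  vc=[]
6: 0x5b (blk 11, set 3) → L1-HIT  vc=[]
7: 0xe6 (blk 28, set 4) → MISS  vc=[20]
8: 0xa5 (blk 20, set 4) → VC-HIT  vc=[28]
9: 0x17e (blk 47, set 7) → MISS  vc=[28]
10: 0x5f (blk 11, set 3) → L1-HIT  vc=[28]
11: 0x1b0 (blk 54, set 6) → L1-HIT  vc=[28]
12: 0x5f (blk 11, set 3) → L1-HIT  vc=[28]
13: 0x1b2 (blk 54, set 6) → L1-HIT  vc=[28]
14: 0x5d (blk 11, set 3) → L1-HIT  vc=[28]
15: 0x9f (blk 19, set 3) → MISS  vc=[28, 11]
16: 0x58 (blk 11, set 3) → VC-HIT  vc=[28, 19]

OUTCOME = L1-HIT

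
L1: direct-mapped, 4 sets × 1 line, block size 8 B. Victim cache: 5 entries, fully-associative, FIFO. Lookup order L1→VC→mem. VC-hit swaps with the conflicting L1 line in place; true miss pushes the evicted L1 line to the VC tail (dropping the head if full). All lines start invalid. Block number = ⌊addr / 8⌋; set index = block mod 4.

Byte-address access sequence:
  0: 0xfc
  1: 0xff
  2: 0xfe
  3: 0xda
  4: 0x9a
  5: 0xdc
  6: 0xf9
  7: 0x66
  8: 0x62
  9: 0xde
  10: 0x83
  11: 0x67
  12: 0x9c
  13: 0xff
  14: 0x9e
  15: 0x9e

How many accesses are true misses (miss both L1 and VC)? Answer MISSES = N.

MISSES = 5

#0 0xfc→b31/s3 MISS; vc=[]
#1 0xff→b31/s3 L1-HIT; vc=[]
#2 0xfe→b31/s3 L1-HIT; vc=[]
#3 0xda→b27/s3 MISS; vc=[31]
#4 0x9a→b19/s3 MISS; vc=[31,27]
#5 0xdc→b27/s3 VC-HIT; vc=[31,19]
#6 0xf9→b31/s3 VC-HIT; vc=[27,19]
#7 0x66→b12/s0 MISS; vc=[27,19]
#8 0x62→b12/s0 L1-HIT; vc=[27,19]
#9 0xde→b27/s3 VC-HIT; vc=[31,19]
#10 0x83→b16/s0 MISS; vc=[31,19,12]
#11 0x67→b12/s0 VC-HIT; vc=[31,19,16]
#12 0x9c→b19/s3 VC-HIT; vc=[31,27,16]
#13 0xff→b31/s3 VC-HIT; vc=[19,27,16]
#14 0x9e→b19/s3 VC-HIT; vc=[31,27,16]
#15 0x9e→b19/s3 L1-HIT; vc=[31,27,16]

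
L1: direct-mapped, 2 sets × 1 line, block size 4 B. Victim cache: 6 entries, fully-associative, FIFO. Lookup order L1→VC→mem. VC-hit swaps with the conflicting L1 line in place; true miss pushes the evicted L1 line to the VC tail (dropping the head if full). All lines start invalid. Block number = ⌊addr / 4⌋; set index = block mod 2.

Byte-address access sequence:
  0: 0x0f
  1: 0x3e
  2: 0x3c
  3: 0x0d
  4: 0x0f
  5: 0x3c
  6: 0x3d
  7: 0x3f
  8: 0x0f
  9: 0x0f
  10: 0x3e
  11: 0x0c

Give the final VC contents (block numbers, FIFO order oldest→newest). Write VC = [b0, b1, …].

  [0] addr=0xf blk=3 s=1: MISS | VC []
  [1] addr=0x3e blk=15 s=1: MISS | VC [3]
  [2] addr=0x3c blk=15 s=1: L1-HIT | VC [3]
  [3] addr=0xd blk=3 s=1: VC-HIT | VC [15]
  [4] addr=0xf blk=3 s=1: L1-HIT | VC [15]
  [5] addr=0x3c blk=15 s=1: VC-HIT | VC [3]
  [6] addr=0x3d blk=15 s=1: L1-HIT | VC [3]
  [7] addr=0x3f blk=15 s=1: L1-HIT | VC [3]
  [8] addr=0xf blk=3 s=1: VC-HIT | VC [15]
  [9] addr=0xf blk=3 s=1: L1-HIT | VC [15]
  [10] addr=0x3e blk=15 s=1: VC-HIT | VC [3]
  [11] addr=0xc blk=3 s=1: VC-HIT | VC [15]

VC = [15]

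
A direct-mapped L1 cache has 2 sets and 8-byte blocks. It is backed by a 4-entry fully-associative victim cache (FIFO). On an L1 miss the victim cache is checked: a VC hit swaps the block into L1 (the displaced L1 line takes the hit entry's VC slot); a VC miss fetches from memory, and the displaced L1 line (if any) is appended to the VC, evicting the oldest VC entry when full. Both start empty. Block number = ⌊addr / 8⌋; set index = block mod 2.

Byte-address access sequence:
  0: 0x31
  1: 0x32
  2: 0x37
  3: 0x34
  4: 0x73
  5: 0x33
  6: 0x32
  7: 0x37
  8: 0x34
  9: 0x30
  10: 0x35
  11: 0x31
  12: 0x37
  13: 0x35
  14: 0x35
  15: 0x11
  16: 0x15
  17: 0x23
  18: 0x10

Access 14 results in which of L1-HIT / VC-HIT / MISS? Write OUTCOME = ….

0: 0x31 (blk 6, set 0) → MISS  vc=[]
1: 0x32 (blk 6, set 0) → L1-HIT  vc=[]
2: 0x37 (blk 6, set 0) → L1-HIT  vc=[]
3: 0x34 (blk 6, set 0) → L1-HIT  vc=[]
4: 0x73 (blk 14, set 0) → MISS  vc=[6]
5: 0x33 (blk 6, set 0) → VC-HIT  vc=[14]
6: 0x32 (blk 6, set 0) → L1-HIT  vc=[14]
7: 0x37 (blk 6, set 0) → L1-HIT  vc=[14]
8: 0x34 (blk 6, set 0) → L1-HIT  vc=[14]
9: 0x30 (blk 6, set 0) → L1-HIT  vc=[14]
10: 0x35 (blk 6, set 0) → L1-HIT  vc=[14]
11: 0x31 (blk 6, set 0) → L1-HIT  vc=[14]
12: 0x37 (blk 6, set 0) → L1-HIT  vc=[14]
13: 0x35 (blk 6, set 0) → L1-HIT  vc=[14]
14: 0x35 (blk 6, set 0) → L1-HIT  vc=[14]
15: 0x11 (blk 2, set 0) → MISS  vc=[14, 6]
16: 0x15 (blk 2, set 0) → L1-HIT  vc=[14, 6]
17: 0x23 (blk 4, set 0) → MISS  vc=[14, 6, 2]
18: 0x10 (blk 2, set 0) → VC-HIT  vc=[14, 6, 4]

OUTCOME = L1-HIT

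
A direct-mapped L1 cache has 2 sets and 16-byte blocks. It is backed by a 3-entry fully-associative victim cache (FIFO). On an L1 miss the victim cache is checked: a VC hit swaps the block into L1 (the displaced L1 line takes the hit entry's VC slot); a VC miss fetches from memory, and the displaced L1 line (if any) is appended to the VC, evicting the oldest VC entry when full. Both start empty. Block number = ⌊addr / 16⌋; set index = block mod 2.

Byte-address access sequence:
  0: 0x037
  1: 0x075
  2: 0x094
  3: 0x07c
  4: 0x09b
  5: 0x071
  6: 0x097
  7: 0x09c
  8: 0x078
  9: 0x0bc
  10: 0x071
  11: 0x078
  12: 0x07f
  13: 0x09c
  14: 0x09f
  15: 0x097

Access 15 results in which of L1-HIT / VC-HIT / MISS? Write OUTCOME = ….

  [0] addr=0x37 blk=3 s=1: MISS | VC []
  [1] addr=0x75 blk=7 s=1: MISS | VC [3]
  [2] addr=0x94 blk=9 s=1: MISS | VC [3, 7]
  [3] addr=0x7c blk=7 s=1: VC-HIT | VC [3, 9]
  [4] addr=0x9b blk=9 s=1: VC-HIT | VC [3, 7]
  [5] addr=0x71 blk=7 s=1: VC-HIT | VC [3, 9]
  [6] addr=0x97 blk=9 s=1: VC-HIT | VC [3, 7]
  [7] addr=0x9c blk=9 s=1: L1-HIT | VC [3, 7]
  [8] addr=0x78 blk=7 s=1: VC-HIT | VC [3, 9]
  [9] addr=0xbc blk=11 s=1: MISS | VC [3, 9, 7]
  [10] addr=0x71 blk=7 s=1: VC-HIT | VC [3, 9, 11]
  [11] addr=0x78 blk=7 s=1: L1-HIT | VC [3, 9, 11]
  [12] addr=0x7f blk=7 s=1: L1-HIT | VC [3, 9, 11]
  [13] addr=0x9c blk=9 s=1: VC-HIT | VC [3, 7, 11]
  [14] addr=0x9f blk=9 s=1: L1-HIT | VC [3, 7, 11]
  [15] addr=0x97 blk=9 s=1: L1-HIT | VC [3, 7, 11]

OUTCOME = L1-HIT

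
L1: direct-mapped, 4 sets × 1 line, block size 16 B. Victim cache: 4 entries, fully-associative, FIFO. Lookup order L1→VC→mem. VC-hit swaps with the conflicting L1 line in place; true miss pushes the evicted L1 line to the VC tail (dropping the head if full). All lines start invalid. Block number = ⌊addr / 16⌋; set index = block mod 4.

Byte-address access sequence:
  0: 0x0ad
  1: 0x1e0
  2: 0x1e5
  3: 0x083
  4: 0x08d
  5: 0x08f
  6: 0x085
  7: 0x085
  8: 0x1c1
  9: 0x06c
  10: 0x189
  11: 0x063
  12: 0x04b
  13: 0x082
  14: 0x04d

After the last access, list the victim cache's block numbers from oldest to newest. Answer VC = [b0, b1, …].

#0 0xad→b10/s2 MISS; vc=[]
#1 0x1e0→b30/s2 MISS; vc=[10]
#2 0x1e5→b30/s2 L1-HIT; vc=[10]
#3 0x83→b8/s0 MISS; vc=[10]
#4 0x8d→b8/s0 L1-HIT; vc=[10]
#5 0x8f→b8/s0 L1-HIT; vc=[10]
#6 0x85→b8/s0 L1-HIT; vc=[10]
#7 0x85→b8/s0 L1-HIT; vc=[10]
#8 0x1c1→b28/s0 MISS; vc=[10,8]
#9 0x6c→b6/s2 MISS; vc=[10,8,30]
#10 0x189→b24/s0 MISS; vc=[10,8,30,28]
#11 0x63→b6/s2 L1-HIT; vc=[10,8,30,28]
#12 0x4b→b4/s0 MISS; vc=[8,30,28,24]
#13 0x82→b8/s0 VC-HIT; vc=[4,30,28,24]
#14 0x4d→b4/s0 VC-HIT; vc=[8,30,28,24]

VC = [8, 30, 28, 24]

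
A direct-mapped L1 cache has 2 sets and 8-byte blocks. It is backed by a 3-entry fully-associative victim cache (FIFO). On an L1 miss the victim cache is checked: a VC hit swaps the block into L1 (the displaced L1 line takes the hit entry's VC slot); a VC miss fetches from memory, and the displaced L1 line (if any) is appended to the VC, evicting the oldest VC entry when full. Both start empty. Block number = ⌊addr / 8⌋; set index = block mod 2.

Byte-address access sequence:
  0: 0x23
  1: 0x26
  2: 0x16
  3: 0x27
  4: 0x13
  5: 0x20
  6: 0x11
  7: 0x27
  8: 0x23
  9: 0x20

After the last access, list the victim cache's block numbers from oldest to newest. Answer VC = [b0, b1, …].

#0 0x23→b4/s0 MISS; vc=[]
#1 0x26→b4/s0 L1-HIT; vc=[]
#2 0x16→b2/s0 MISS; vc=[4]
#3 0x27→b4/s0 VC-HIT; vc=[2]
#4 0x13→b2/s0 VC-HIT; vc=[4]
#5 0x20→b4/s0 VC-HIT; vc=[2]
#6 0x11→b2/s0 VC-HIT; vc=[4]
#7 0x27→b4/s0 VC-HIT; vc=[2]
#8 0x23→b4/s0 L1-HIT; vc=[2]
#9 0x20→b4/s0 L1-HIT; vc=[2]

VC = [2]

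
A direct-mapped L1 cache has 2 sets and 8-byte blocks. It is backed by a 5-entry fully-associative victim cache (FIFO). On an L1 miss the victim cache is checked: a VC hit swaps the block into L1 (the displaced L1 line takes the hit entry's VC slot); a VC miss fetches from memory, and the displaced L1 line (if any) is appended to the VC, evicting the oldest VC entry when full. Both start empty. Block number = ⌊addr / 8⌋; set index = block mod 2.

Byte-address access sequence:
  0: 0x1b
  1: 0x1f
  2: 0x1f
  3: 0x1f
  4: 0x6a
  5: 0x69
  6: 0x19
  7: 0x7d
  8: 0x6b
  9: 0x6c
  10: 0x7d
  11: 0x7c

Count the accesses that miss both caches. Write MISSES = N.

MISSES = 3

0: 0x1b (blk 3, set 1) → MISS  vc=[]
1: 0x1f (blk 3, set 1) → L1-HIT  vc=[]
2: 0x1f (blk 3, set 1) → L1-HIT  vc=[]
3: 0x1f (blk 3, set 1) → L1-HIT  vc=[]
4: 0x6a (blk 13, set 1) → MISS  vc=[3]
5: 0x69 (blk 13, set 1) → L1-HIT  vc=[3]
6: 0x19 (blk 3, set 1) → VC-HIT  vc=[13]
7: 0x7d (blk 15, set 1) → MISS  vc=[13, 3]
8: 0x6b (blk 13, set 1) → VC-HIT  vc=[15, 3]
9: 0x6c (blk 13, set 1) → L1-HIT  vc=[15, 3]
10: 0x7d (blk 15, set 1) → VC-HIT  vc=[13, 3]
11: 0x7c (blk 15, set 1) → L1-HIT  vc=[13, 3]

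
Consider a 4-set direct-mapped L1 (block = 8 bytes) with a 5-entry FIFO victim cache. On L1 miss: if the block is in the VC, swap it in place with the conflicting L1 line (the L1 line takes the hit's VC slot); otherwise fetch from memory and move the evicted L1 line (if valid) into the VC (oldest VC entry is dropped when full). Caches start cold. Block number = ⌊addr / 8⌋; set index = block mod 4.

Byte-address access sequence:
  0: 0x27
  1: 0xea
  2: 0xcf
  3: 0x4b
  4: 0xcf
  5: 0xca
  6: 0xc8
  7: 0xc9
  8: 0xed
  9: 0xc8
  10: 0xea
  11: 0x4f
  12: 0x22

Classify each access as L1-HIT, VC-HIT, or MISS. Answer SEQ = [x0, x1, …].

0: 0x27 (blk 4, set 0) → MISS  vc=[]
1: 0xea (blk 29, set 1) → MISS  vc=[]
2: 0xcf (blk 25, set 1) → MISS  vc=[29]
3: 0x4b (blk 9, set 1) → MISS  vc=[29, 25]
4: 0xcf (blk 25, set 1) → VC-HIT  vc=[29, 9]
5: 0xca (blk 25, set 1) → L1-HIT  vc=[29, 9]
6: 0xc8 (blk 25, set 1) → L1-HIT  vc=[29, 9]
7: 0xc9 (blk 25, set 1) → L1-HIT  vc=[29, 9]
8: 0xed (blk 29, set 1) → VC-HIT  vc=[25, 9]
9: 0xc8 (blk 25, set 1) → VC-HIT  vc=[29, 9]
10: 0xea (blk 29, set 1) → VC-HIT  vc=[25, 9]
11: 0x4f (blk 9, set 1) → VC-HIT  vc=[25, 29]
12: 0x22 (blk 4, set 0) → L1-HIT  vc=[25, 29]

SEQ = [MISS, MISS, MISS, MISS, VC-HIT, L1-HIT, L1-HIT, L1-HIT, VC-HIT, VC-HIT, VC-HIT, VC-HIT, L1-HIT]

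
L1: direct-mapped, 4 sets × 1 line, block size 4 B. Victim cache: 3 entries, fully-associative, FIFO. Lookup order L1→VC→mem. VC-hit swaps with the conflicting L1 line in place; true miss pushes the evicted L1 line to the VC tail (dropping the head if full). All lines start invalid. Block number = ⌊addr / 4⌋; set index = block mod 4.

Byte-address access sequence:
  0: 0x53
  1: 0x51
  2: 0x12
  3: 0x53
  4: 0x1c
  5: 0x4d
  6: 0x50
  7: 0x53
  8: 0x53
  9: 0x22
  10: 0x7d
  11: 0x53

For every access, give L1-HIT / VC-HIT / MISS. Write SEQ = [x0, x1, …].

#0 0x53→b20/s0 MISS; vc=[]
#1 0x51→b20/s0 L1-HIT; vc=[]
#2 0x12→b4/s0 MISS; vc=[20]
#3 0x53→b20/s0 VC-HIT; vc=[4]
#4 0x1c→b7/s3 MISS; vc=[4]
#5 0x4d→b19/s3 MISS; vc=[4,7]
#6 0x50→b20/s0 L1-HIT; vc=[4,7]
#7 0x53→b20/s0 L1-HIT; vc=[4,7]
#8 0x53→b20/s0 L1-HIT; vc=[4,7]
#9 0x22→b8/s0 MISS; vc=[4,7,20]
#10 0x7d→b31/s3 MISS; vc=[7,20,19]
#11 0x53→b20/s0 VC-HIT; vc=[7,8,19]

SEQ = [MISS, L1-HIT, MISS, VC-HIT, MISS, MISS, L1-HIT, L1-HIT, L1-HIT, MISS, MISS, VC-HIT]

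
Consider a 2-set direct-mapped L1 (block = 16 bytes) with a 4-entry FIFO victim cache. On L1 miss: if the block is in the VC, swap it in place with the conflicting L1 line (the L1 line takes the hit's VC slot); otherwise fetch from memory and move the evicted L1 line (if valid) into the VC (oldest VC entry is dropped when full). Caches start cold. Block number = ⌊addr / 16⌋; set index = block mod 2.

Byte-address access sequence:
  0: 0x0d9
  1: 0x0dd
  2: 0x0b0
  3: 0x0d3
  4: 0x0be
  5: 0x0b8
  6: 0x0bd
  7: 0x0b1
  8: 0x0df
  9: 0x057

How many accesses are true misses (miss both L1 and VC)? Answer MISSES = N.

MISSES = 3

#0 0xd9→b13/s1 MISS; vc=[]
#1 0xdd→b13/s1 L1-HIT; vc=[]
#2 0xb0→b11/s1 MISS; vc=[13]
#3 0xd3→b13/s1 VC-HIT; vc=[11]
#4 0xbe→b11/s1 VC-HIT; vc=[13]
#5 0xb8→b11/s1 L1-HIT; vc=[13]
#6 0xbd→b11/s1 L1-HIT; vc=[13]
#7 0xb1→b11/s1 L1-HIT; vc=[13]
#8 0xdf→b13/s1 VC-HIT; vc=[11]
#9 0x57→b5/s1 MISS; vc=[11,13]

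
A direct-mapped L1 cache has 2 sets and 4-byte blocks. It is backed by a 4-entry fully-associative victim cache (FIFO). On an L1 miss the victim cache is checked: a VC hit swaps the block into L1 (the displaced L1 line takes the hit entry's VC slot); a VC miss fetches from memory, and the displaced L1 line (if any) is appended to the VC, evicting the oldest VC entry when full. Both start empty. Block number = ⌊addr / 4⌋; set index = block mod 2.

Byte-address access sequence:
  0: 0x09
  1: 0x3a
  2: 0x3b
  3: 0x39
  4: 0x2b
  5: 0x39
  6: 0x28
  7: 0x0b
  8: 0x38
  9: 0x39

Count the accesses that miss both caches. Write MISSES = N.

  [0] addr=0x9 blk=2 s=0: MISS | VC []
  [1] addr=0x3a blk=14 s=0: MISS | VC [2]
  [2] addr=0x3b blk=14 s=0: L1-HIT | VC [2]
  [3] addr=0x39 blk=14 s=0: L1-HIT | VC [2]
  [4] addr=0x2b blk=10 s=0: MISS | VC [2, 14]
  [5] addr=0x39 blk=14 s=0: VC-HIT | VC [2, 10]
  [6] addr=0x28 blk=10 s=0: VC-HIT | VC [2, 14]
  [7] addr=0xb blk=2 s=0: VC-HIT | VC [10, 14]
  [8] addr=0x38 blk=14 s=0: VC-HIT | VC [10, 2]
  [9] addr=0x39 blk=14 s=0: L1-HIT | VC [10, 2]

MISSES = 3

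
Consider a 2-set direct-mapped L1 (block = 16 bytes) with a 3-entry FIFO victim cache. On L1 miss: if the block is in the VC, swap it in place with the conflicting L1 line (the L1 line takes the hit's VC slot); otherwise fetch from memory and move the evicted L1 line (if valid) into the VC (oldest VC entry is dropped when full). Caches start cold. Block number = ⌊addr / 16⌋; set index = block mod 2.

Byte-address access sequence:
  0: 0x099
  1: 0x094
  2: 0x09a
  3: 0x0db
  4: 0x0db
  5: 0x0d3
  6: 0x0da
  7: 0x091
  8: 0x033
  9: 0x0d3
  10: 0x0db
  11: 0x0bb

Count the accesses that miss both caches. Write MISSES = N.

0: 0x99 (blk 9, set 1) → MISS  vc=[]
1: 0x94 (blk 9, set 1) → L1-HIT  vc=[]
2: 0x9a (blk 9, set 1) → L1-HIT  vc=[]
3: 0xdb (blk 13, set 1) → MISS  vc=[9]
4: 0xdb (blk 13, set 1) → L1-HIT  vc=[9]
5: 0xd3 (blk 13, set 1) → L1-HIT  vc=[9]
6: 0xda (blk 13, set 1) → L1-HIT  vc=[9]
7: 0x91 (blk 9, set 1) → VC-HIT  vc=[13]
8: 0x33 (blk 3, set 1) → MISS  vc=[13, 9]
9: 0xd3 (blk 13, set 1) → VC-HIT  vc=[3, 9]
10: 0xdb (blk 13, set 1) → L1-HIT  vc=[3, 9]
11: 0xbb (blk 11, set 1) → MISS  vc=[3, 9, 13]

MISSES = 4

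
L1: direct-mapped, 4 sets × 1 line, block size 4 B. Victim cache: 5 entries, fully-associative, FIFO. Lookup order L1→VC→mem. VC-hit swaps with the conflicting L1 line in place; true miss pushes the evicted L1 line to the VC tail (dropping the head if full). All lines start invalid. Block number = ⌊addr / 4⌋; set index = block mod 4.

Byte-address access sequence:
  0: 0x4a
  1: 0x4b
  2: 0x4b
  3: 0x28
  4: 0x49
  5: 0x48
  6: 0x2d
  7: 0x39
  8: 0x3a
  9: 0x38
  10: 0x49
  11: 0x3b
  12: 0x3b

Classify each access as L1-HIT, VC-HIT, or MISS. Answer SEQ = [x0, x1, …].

SEQ = [MISS, L1-HIT, L1-HIT, MISS, VC-HIT, L1-HIT, MISS, MISS, L1-HIT, L1-HIT, VC-HIT, VC-HIT, L1-HIT]

0: 0x4a (blk 18, set 2) → MISS  vc=[]
1: 0x4b (blk 18, set 2) → L1-HIT  vc=[]
2: 0x4b (blk 18, set 2) → L1-HIT  vc=[]
3: 0x28 (blk 10, set 2) → MISS  vc=[18]
4: 0x49 (blk 18, set 2) → VC-HIT  vc=[10]
5: 0x48 (blk 18, set 2) → L1-HIT  vc=[10]
6: 0x2d (blk 11, set 3) → MISS  vc=[10]
7: 0x39 (blk 14, set 2) → MISS  vc=[10, 18]
8: 0x3a (blk 14, set 2) → L1-HIT  vc=[10, 18]
9: 0x38 (blk 14, set 2) → L1-HIT  vc=[10, 18]
10: 0x49 (blk 18, set 2) → VC-HIT  vc=[10, 14]
11: 0x3b (blk 14, set 2) → VC-HIT  vc=[10, 18]
12: 0x3b (blk 14, set 2) → L1-HIT  vc=[10, 18]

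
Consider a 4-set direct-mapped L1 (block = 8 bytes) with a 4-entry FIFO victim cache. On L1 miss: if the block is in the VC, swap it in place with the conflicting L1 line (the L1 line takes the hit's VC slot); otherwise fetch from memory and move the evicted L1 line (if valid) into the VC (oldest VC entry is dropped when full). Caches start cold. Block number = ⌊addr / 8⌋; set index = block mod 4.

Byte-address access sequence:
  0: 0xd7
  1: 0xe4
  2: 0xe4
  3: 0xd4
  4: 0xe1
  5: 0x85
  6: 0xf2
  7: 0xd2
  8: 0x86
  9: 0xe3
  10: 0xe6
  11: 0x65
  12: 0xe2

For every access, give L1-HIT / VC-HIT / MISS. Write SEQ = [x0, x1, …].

SEQ = [MISS, MISS, L1-HIT, L1-HIT, L1-HIT, MISS, MISS, VC-HIT, L1-HIT, VC-HIT, L1-HIT, MISS, VC-HIT]

  [0] addr=0xd7 blk=26 s=2: MISS | VC []
  [1] addr=0xe4 blk=28 s=0: MISS | VC []
  [2] addr=0xe4 blk=28 s=0: L1-HIT | VC []
  [3] addr=0xd4 blk=26 s=2: L1-HIT | VC []
  [4] addr=0xe1 blk=28 s=0: L1-HIT | VC []
  [5] addr=0x85 blk=16 s=0: MISS | VC [28]
  [6] addr=0xf2 blk=30 s=2: MISS | VC [28, 26]
  [7] addr=0xd2 blk=26 s=2: VC-HIT | VC [28, 30]
  [8] addr=0x86 blk=16 s=0: L1-HIT | VC [28, 30]
  [9] addr=0xe3 blk=28 s=0: VC-HIT | VC [16, 30]
  [10] addr=0xe6 blk=28 s=0: L1-HIT | VC [16, 30]
  [11] addr=0x65 blk=12 s=0: MISS | VC [16, 30, 28]
  [12] addr=0xe2 blk=28 s=0: VC-HIT | VC [16, 30, 12]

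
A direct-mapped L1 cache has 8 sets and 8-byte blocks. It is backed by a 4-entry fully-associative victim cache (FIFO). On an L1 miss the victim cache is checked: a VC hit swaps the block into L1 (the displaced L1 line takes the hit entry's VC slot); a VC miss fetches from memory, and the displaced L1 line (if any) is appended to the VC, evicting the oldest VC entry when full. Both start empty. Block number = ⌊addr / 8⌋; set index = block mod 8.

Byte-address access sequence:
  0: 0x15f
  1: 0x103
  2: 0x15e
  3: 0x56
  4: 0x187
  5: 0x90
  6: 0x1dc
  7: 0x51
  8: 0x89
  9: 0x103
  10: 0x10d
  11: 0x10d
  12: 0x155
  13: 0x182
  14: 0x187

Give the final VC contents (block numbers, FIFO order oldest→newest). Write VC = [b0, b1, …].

VC = [43, 17, 10, 32]

0: 0x15f (blk 43, set 3) → MISS  vc=[]
1: 0x103 (blk 32, set 0) → MISS  vc=[]
2: 0x15e (blk 43, set 3) → L1-HIT  vc=[]
3: 0x56 (blk 10, set 2) → MISS  vc=[]
4: 0x187 (blk 48, set 0) → MISS  vc=[32]
5: 0x90 (blk 18, set 2) → MISS  vc=[32, 10]
6: 0x1dc (blk 59, set 3) → MISS  vc=[32, 10, 43]
7: 0x51 (blk 10, set 2) → VC-HIT  vc=[32, 18, 43]
8: 0x89 (blk 17, set 1) → MISS  vc=[32, 18, 43]
9: 0x103 (blk 32, set 0) → VC-HIT  vc=[48, 18, 43]
10: 0x10d (blk 33, set 1) → MISS  vc=[48, 18, 43, 17]
11: 0x10d (blk 33, set 1) → L1-HIT  vc=[48, 18, 43, 17]
12: 0x155 (blk 42, set 2) → MISS  vc=[18, 43, 17, 10]
13: 0x182 (blk 48, set 0) → MISS  vc=[43, 17, 10, 32]
14: 0x187 (blk 48, set 0) → L1-HIT  vc=[43, 17, 10, 32]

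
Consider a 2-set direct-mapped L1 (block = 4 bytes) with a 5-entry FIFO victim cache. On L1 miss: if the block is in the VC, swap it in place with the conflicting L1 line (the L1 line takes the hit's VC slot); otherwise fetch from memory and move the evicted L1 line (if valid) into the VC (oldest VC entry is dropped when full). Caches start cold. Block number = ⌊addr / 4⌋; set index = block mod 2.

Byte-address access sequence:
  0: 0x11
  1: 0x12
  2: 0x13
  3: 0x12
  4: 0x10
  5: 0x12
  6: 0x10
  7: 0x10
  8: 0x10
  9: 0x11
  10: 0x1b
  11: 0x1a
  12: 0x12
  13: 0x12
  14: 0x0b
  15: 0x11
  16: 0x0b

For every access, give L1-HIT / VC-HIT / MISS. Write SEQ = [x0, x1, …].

  [0] addr=0x11 blk=4 s=0: MISS | VC []
  [1] addr=0x12 blk=4 s=0: L1-HIT | VC []
  [2] addr=0x13 blk=4 s=0: L1-HIT | VC []
  [3] addr=0x12 blk=4 s=0: L1-HIT | VC []
  [4] addr=0x10 blk=4 s=0: L1-HIT | VC []
  [5] addr=0x12 blk=4 s=0: L1-HIT | VC []
  [6] addr=0x10 blk=4 s=0: L1-HIT | VC []
  [7] addr=0x10 blk=4 s=0: L1-HIT | VC []
  [8] addr=0x10 blk=4 s=0: L1-HIT | VC []
  [9] addr=0x11 blk=4 s=0: L1-HIT | VC []
  [10] addr=0x1b blk=6 s=0: MISS | VC [4]
  [11] addr=0x1a blk=6 s=0: L1-HIT | VC [4]
  [12] addr=0x12 blk=4 s=0: VC-HIT | VC [6]
  [13] addr=0x12 blk=4 s=0: L1-HIT | VC [6]
  [14] addr=0xb blk=2 s=0: MISS | VC [6, 4]
  [15] addr=0x11 blk=4 s=0: VC-HIT | VC [6, 2]
  [16] addr=0xb blk=2 s=0: VC-HIT | VC [6, 4]

SEQ = [MISS, L1-HIT, L1-HIT, L1-HIT, L1-HIT, L1-HIT, L1-HIT, L1-HIT, L1-HIT, L1-HIT, MISS, L1-HIT, VC-HIT, L1-HIT, MISS, VC-HIT, VC-HIT]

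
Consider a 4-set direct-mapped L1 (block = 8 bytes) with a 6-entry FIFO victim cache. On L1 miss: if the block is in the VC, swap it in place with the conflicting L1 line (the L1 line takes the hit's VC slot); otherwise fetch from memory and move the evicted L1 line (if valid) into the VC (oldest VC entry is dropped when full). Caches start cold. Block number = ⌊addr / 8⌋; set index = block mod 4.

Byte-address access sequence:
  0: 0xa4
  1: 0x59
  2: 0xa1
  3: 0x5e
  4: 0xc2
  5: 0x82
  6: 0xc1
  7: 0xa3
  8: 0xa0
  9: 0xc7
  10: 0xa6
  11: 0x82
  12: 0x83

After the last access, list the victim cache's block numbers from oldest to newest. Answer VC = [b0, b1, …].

VC = [24, 20]

#0 0xa4→b20/s0 MISS; vc=[]
#1 0x59→b11/s3 MISS; vc=[]
#2 0xa1→b20/s0 L1-HIT; vc=[]
#3 0x5e→b11/s3 L1-HIT; vc=[]
#4 0xc2→b24/s0 MISS; vc=[20]
#5 0x82→b16/s0 MISS; vc=[20,24]
#6 0xc1→b24/s0 VC-HIT; vc=[20,16]
#7 0xa3→b20/s0 VC-HIT; vc=[24,16]
#8 0xa0→b20/s0 L1-HIT; vc=[24,16]
#9 0xc7→b24/s0 VC-HIT; vc=[20,16]
#10 0xa6→b20/s0 VC-HIT; vc=[24,16]
#11 0x82→b16/s0 VC-HIT; vc=[24,20]
#12 0x83→b16/s0 L1-HIT; vc=[24,20]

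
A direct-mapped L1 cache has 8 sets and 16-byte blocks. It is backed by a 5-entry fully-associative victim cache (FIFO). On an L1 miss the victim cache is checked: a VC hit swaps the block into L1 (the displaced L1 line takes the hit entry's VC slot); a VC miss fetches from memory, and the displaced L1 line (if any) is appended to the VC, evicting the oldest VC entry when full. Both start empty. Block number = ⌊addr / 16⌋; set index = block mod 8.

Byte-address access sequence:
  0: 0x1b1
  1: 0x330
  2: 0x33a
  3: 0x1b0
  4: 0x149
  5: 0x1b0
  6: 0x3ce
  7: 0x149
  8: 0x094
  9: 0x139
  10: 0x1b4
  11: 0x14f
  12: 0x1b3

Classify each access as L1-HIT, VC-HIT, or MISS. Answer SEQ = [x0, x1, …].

#0 0x1b1→b27/s3 MISS; vc=[]
#1 0x330→b51/s3 MISS; vc=[27]
#2 0x33a→b51/s3 L1-HIT; vc=[27]
#3 0x1b0→b27/s3 VC-HIT; vc=[51]
#4 0x149→b20/s4 MISS; vc=[51]
#5 0x1b0→b27/s3 L1-HIT; vc=[51]
#6 0x3ce→b60/s4 MISS; vc=[51,20]
#7 0x149→b20/s4 VC-HIT; vc=[51,60]
#8 0x94→b9/s1 MISS; vc=[51,60]
#9 0x139→b19/s3 MISS; vc=[51,60,27]
#10 0x1b4→b27/s3 VC-HIT; vc=[51,60,19]
#11 0x14f→b20/s4 L1-HIT; vc=[51,60,19]
#12 0x1b3→b27/s3 L1-HIT; vc=[51,60,19]

SEQ = [MISS, MISS, L1-HIT, VC-HIT, MISS, L1-HIT, MISS, VC-HIT, MISS, MISS, VC-HIT, L1-HIT, L1-HIT]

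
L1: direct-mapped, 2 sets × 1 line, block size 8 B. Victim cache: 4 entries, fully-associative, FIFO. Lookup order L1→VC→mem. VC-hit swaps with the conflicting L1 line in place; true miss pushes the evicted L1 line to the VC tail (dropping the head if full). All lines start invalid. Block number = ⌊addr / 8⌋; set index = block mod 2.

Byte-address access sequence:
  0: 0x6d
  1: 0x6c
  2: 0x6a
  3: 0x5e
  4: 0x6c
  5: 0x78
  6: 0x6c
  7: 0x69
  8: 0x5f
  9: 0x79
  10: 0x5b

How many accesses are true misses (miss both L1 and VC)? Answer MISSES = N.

  [0] addr=0x6d blk=13 s=1: MISS | VC []
  [1] addr=0x6c blk=13 s=1: L1-HIT | VC []
  [2] addr=0x6a blk=13 s=1: L1-HIT | VC []
  [3] addr=0x5e blk=11 s=1: MISS | VC [13]
  [4] addr=0x6c blk=13 s=1: VC-HIT | VC [11]
  [5] addr=0x78 blk=15 s=1: MISS | VC [11, 13]
  [6] addr=0x6c blk=13 s=1: VC-HIT | VC [11, 15]
  [7] addr=0x69 blk=13 s=1: L1-HIT | VC [11, 15]
  [8] addr=0x5f blk=11 s=1: VC-HIT | VC [13, 15]
  [9] addr=0x79 blk=15 s=1: VC-HIT | VC [13, 11]
  [10] addr=0x5b blk=11 s=1: VC-HIT | VC [13, 15]

MISSES = 3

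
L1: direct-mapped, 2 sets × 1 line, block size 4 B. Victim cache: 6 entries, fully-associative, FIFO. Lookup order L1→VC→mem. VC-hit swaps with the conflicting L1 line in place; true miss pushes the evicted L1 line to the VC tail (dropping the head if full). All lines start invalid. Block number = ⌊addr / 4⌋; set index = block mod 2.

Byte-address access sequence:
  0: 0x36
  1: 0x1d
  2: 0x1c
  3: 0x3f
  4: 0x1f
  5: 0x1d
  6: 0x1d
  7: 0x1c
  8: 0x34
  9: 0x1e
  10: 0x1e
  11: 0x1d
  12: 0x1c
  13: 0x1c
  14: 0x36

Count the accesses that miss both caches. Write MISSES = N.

MISSES = 3

#0 0x36→b13/s1 MISS; vc=[]
#1 0x1d→b7/s1 MISS; vc=[13]
#2 0x1c→b7/s1 L1-HIT; vc=[13]
#3 0x3f→b15/s1 MISS; vc=[13,7]
#4 0x1f→b7/s1 VC-HIT; vc=[13,15]
#5 0x1d→b7/s1 L1-HIT; vc=[13,15]
#6 0x1d→b7/s1 L1-HIT; vc=[13,15]
#7 0x1c→b7/s1 L1-HIT; vc=[13,15]
#8 0x34→b13/s1 VC-HIT; vc=[7,15]
#9 0x1e→b7/s1 VC-HIT; vc=[13,15]
#10 0x1e→b7/s1 L1-HIT; vc=[13,15]
#11 0x1d→b7/s1 L1-HIT; vc=[13,15]
#12 0x1c→b7/s1 L1-HIT; vc=[13,15]
#13 0x1c→b7/s1 L1-HIT; vc=[13,15]
#14 0x36→b13/s1 VC-HIT; vc=[7,15]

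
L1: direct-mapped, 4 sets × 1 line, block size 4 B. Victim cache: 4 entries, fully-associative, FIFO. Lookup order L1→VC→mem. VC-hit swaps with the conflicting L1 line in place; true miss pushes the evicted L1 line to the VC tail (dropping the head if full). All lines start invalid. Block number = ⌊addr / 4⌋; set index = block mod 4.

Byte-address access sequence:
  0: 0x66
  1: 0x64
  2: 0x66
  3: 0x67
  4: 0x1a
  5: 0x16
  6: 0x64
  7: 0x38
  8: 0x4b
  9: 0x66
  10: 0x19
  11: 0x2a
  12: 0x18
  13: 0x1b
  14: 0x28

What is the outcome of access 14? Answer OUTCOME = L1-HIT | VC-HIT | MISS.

0: 0x66 (blk 25, set 1) → MISS  vc=[]
1: 0x64 (blk 25, set 1) → L1-HIT  vc=[]
2: 0x66 (blk 25, set 1) → L1-HIT  vc=[]
3: 0x67 (blk 25, set 1) → L1-HIT  vc=[]
4: 0x1a (blk 6, set 2) → MISS  vc=[]
5: 0x16 (blk 5, set 1) → MISS  vc=[25]
6: 0x64 (blk 25, set 1) → VC-HIT  vc=[5]
7: 0x38 (blk 14, set 2) → MISS  vc=[5, 6]
8: 0x4b (blk 18, set 2) → MISS  vc=[5, 6, 14]
9: 0x66 (blk 25, set 1) → L1-HIT  vc=[5, 6, 14]
10: 0x19 (blk 6, set 2) → VC-HIT  vc=[5, 18, 14]
11: 0x2a (blk 10, set 2) → MISS  vc=[5, 18, 14, 6]
12: 0x18 (blk 6, set 2) → VC-HIT  vc=[5, 18, 14, 10]
13: 0x1b (blk 6, set 2) → L1-HIT  vc=[5, 18, 14, 10]
14: 0x28 (blk 10, set 2) → VC-HIT  vc=[5, 18, 14, 6]

OUTCOME = VC-HIT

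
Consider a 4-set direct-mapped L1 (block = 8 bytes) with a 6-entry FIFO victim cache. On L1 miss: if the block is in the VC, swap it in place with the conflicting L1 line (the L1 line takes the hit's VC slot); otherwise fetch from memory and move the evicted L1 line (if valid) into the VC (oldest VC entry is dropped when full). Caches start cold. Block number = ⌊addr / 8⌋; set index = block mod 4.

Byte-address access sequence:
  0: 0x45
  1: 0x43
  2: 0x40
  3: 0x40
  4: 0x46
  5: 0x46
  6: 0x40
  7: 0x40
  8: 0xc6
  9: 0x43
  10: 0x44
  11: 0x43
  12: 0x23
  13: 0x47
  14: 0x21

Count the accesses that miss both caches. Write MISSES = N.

MISSES = 3

  [0] addr=0x45 blk=8 s=0: MISS | VC []
  [1] addr=0x43 blk=8 s=0: L1-HIT | VC []
  [2] addr=0x40 blk=8 s=0: L1-HIT | VC []
  [3] addr=0x40 blk=8 s=0: L1-HIT | VC []
  [4] addr=0x46 blk=8 s=0: L1-HIT | VC []
  [5] addr=0x46 blk=8 s=0: L1-HIT | VC []
  [6] addr=0x40 blk=8 s=0: L1-HIT | VC []
  [7] addr=0x40 blk=8 s=0: L1-HIT | VC []
  [8] addr=0xc6 blk=24 s=0: MISS | VC [8]
  [9] addr=0x43 blk=8 s=0: VC-HIT | VC [24]
  [10] addr=0x44 blk=8 s=0: L1-HIT | VC [24]
  [11] addr=0x43 blk=8 s=0: L1-HIT | VC [24]
  [12] addr=0x23 blk=4 s=0: MISS | VC [24, 8]
  [13] addr=0x47 blk=8 s=0: VC-HIT | VC [24, 4]
  [14] addr=0x21 blk=4 s=0: VC-HIT | VC [24, 8]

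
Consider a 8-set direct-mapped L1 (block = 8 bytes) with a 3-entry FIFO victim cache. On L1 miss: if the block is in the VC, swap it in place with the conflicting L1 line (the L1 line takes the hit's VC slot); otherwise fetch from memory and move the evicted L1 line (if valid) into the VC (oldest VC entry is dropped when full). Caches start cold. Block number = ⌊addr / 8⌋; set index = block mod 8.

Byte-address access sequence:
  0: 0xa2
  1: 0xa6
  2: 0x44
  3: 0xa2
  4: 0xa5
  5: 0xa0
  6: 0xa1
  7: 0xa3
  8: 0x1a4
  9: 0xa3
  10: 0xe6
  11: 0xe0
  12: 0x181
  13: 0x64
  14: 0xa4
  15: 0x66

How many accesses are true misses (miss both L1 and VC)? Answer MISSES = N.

MISSES = 6

  [0] addr=0xa2 blk=20 s=4: MISS | VC []
  [1] addr=0xa6 blk=20 s=4: L1-HIT | VC []
  [2] addr=0x44 blk=8 s=0: MISS | VC []
  [3] addr=0xa2 blk=20 s=4: L1-HIT | VC []
  [4] addr=0xa5 blk=20 s=4: L1-HIT | VC []
  [5] addr=0xa0 blk=20 s=4: L1-HIT | VC []
  [6] addr=0xa1 blk=20 s=4: L1-HIT | VC []
  [7] addr=0xa3 blk=20 s=4: L1-HIT | VC []
  [8] addr=0x1a4 blk=52 s=4: MISS | VC [20]
  [9] addr=0xa3 blk=20 s=4: VC-HIT | VC [52]
  [10] addr=0xe6 blk=28 s=4: MISS | VC [52, 20]
  [11] addr=0xe0 blk=28 s=4: L1-HIT | VC [52, 20]
  [12] addr=0x181 blk=48 s=0: MISS | VC [52, 20, 8]
  [13] addr=0x64 blk=12 s=4: MISS | VC [20, 8, 28]
  [14] addr=0xa4 blk=20 s=4: VC-HIT | VC [12, 8, 28]
  [15] addr=0x66 blk=12 s=4: VC-HIT | VC [20, 8, 28]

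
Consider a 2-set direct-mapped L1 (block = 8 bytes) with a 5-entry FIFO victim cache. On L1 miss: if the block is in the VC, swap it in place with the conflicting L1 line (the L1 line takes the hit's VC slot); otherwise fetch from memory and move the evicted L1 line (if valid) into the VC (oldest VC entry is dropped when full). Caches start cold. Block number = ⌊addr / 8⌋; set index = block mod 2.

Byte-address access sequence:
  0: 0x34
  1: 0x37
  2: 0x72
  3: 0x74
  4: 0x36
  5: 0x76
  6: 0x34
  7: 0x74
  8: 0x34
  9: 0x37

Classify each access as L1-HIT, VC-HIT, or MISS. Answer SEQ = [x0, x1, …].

SEQ = [MISS, L1-HIT, MISS, L1-HIT, VC-HIT, VC-HIT, VC-HIT, VC-HIT, VC-HIT, L1-HIT]

#0 0x34→b6/s0 MISS; vc=[]
#1 0x37→b6/s0 L1-HIT; vc=[]
#2 0x72→b14/s0 MISS; vc=[6]
#3 0x74→b14/s0 L1-HIT; vc=[6]
#4 0x36→b6/s0 VC-HIT; vc=[14]
#5 0x76→b14/s0 VC-HIT; vc=[6]
#6 0x34→b6/s0 VC-HIT; vc=[14]
#7 0x74→b14/s0 VC-HIT; vc=[6]
#8 0x34→b6/s0 VC-HIT; vc=[14]
#9 0x37→b6/s0 L1-HIT; vc=[14]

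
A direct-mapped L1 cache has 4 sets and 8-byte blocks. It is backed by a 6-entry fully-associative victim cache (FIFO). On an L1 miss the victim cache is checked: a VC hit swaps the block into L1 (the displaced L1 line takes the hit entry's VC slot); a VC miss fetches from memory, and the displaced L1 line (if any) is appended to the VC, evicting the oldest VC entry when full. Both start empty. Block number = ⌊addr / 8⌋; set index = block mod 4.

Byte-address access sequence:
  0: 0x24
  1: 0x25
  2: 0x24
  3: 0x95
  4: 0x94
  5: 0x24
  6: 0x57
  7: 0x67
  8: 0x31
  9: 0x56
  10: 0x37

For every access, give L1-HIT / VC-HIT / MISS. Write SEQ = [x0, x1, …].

0: 0x24 (blk 4, set 0) → MISS  vc=[]
1: 0x25 (blk 4, set 0) → L1-HIT  vc=[]
2: 0x24 (blk 4, set 0) → L1-HIT  vc=[]
3: 0x95 (blk 18, set 2) → MISS  vc=[]
4: 0x94 (blk 18, set 2) → L1-HIT  vc=[]
5: 0x24 (blk 4, set 0) → L1-HIT  vc=[]
6: 0x57 (blk 10, set 2) → MISS  vc=[18]
7: 0x67 (blk 12, set 0) → MISS  vc=[18, 4]
8: 0x31 (blk 6, set 2) → MISS  vc=[18, 4, 10]
9: 0x56 (blk 10, set 2) → VC-HIT  vc=[18, 4, 6]
10: 0x37 (blk 6, set 2) → VC-HIT  vc=[18, 4, 10]

SEQ = [MISS, L1-HIT, L1-HIT, MISS, L1-HIT, L1-HIT, MISS, MISS, MISS, VC-HIT, VC-HIT]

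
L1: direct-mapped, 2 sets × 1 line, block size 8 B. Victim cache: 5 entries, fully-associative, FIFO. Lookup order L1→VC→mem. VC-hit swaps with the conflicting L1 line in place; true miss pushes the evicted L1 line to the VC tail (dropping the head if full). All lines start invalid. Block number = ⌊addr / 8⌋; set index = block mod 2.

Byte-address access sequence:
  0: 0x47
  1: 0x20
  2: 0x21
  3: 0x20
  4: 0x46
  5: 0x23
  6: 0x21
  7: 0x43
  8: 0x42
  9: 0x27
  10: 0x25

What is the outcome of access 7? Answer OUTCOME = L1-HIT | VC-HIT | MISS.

OUTCOME = VC-HIT

#0 0x47→b8/s0 MISS; vc=[]
#1 0x20→b4/s0 MISS; vc=[8]
#2 0x21→b4/s0 L1-HIT; vc=[8]
#3 0x20→b4/s0 L1-HIT; vc=[8]
#4 0x46→b8/s0 VC-HIT; vc=[4]
#5 0x23→b4/s0 VC-HIT; vc=[8]
#6 0x21→b4/s0 L1-HIT; vc=[8]
#7 0x43→b8/s0 VC-HIT; vc=[4]
#8 0x42→b8/s0 L1-HIT; vc=[4]
#9 0x27→b4/s0 VC-HIT; vc=[8]
#10 0x25→b4/s0 L1-HIT; vc=[8]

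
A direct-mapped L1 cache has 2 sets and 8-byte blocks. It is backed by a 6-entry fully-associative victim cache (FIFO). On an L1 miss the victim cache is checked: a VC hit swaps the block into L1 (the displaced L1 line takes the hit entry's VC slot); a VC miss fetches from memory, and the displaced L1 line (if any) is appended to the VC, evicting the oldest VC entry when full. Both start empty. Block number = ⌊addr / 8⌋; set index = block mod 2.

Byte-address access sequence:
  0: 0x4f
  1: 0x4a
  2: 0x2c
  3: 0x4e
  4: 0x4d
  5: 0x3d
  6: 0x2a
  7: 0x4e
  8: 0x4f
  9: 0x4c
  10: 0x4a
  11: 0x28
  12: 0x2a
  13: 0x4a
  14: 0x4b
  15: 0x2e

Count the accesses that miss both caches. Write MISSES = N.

0: 0x4f (blk 9, set 1) → MISS  vc=[]
1: 0x4a (blk 9, set 1) → L1-HIT  vc=[]
2: 0x2c (blk 5, set 1) → MISS  vc=[9]
3: 0x4e (blk 9, set 1) → VC-HIT  vc=[5]
4: 0x4d (blk 9, set 1) → L1-HIT  vc=[5]
5: 0x3d (blk 7, set 1) → MISS  vc=[5, 9]
6: 0x2a (blk 5, set 1) → VC-HIT  vc=[7, 9]
7: 0x4e (blk 9, set 1) → VC-HIT  vc=[7, 5]
8: 0x4f (blk 9, set 1) → L1-HIT  vc=[7, 5]
9: 0x4c (blk 9, set 1) → L1-HIT  vc=[7, 5]
10: 0x4a (blk 9, set 1) → L1-HIT  vc=[7, 5]
11: 0x28 (blk 5, set 1) → VC-HIT  vc=[7, 9]
12: 0x2a (blk 5, set 1) → L1-HIT  vc=[7, 9]
13: 0x4a (blk 9, set 1) → VC-HIT  vc=[7, 5]
14: 0x4b (blk 9, set 1) → L1-HIT  vc=[7, 5]
15: 0x2e (blk 5, set 1) → VC-HIT  vc=[7, 9]

MISSES = 3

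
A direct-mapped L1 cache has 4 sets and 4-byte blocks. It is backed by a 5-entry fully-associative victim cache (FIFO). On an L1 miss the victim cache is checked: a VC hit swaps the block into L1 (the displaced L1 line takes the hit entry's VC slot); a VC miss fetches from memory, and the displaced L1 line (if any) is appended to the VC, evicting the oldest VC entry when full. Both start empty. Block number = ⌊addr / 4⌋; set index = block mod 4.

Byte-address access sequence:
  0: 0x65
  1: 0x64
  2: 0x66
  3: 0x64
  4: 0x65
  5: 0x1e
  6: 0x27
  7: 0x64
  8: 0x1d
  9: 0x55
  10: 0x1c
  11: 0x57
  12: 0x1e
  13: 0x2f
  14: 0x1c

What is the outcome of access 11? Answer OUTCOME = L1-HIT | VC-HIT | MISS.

OUTCOME = L1-HIT

0: 0x65 (blk 25, set 1) → MISS  vc=[]
1: 0x64 (blk 25, set 1) → L1-HIT  vc=[]
2: 0x66 (blk 25, set 1) → L1-HIT  vc=[]
3: 0x64 (blk 25, set 1) → L1-HIT  vc=[]
4: 0x65 (blk 25, set 1) → L1-HIT  vc=[]
5: 0x1e (blk 7, set 3) → MISS  vc=[]
6: 0x27 (blk 9, set 1) → MISS  vc=[25]
7: 0x64 (blk 25, set 1) → VC-HIT  vc=[9]
8: 0x1d (blk 7, set 3) → L1-HIT  vc=[9]
9: 0x55 (blk 21, set 1) → MISS  vc=[9, 25]
10: 0x1c (blk 7, set 3) → L1-HIT  vc=[9, 25]
11: 0x57 (blk 21, set 1) → L1-HIT  vc=[9, 25]
12: 0x1e (blk 7, set 3) → L1-HIT  vc=[9, 25]
13: 0x2f (blk 11, set 3) → MISS  vc=[9, 25, 7]
14: 0x1c (blk 7, set 3) → VC-HIT  vc=[9, 25, 11]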